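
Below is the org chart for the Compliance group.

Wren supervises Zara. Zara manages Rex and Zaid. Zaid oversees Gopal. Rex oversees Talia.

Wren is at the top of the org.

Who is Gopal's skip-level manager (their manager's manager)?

Zara

Gopal reports to Zaid, and Zaid reports to Zara. So Gopal's skip-level manager is Zara.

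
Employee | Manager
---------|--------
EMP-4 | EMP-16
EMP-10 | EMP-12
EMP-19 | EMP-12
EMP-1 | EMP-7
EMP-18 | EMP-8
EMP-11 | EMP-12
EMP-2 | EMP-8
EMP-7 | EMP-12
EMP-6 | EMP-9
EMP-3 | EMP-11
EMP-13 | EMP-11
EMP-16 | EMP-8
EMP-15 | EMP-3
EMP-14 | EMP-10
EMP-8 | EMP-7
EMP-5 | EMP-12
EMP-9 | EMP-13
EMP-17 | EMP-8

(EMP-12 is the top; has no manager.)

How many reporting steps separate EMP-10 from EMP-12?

1

Chain from EMP-10 up to EMP-12: EMP-10 → EMP-12. That is 1 step up, so EMP-10 is 1 level below EMP-12.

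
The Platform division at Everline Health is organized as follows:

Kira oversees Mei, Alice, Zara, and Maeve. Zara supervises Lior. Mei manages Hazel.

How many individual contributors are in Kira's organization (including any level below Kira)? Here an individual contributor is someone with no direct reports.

The people in Kira's organization with no one reporting to them are Hazel, Alice, Maeve, Lior. That is 4.

4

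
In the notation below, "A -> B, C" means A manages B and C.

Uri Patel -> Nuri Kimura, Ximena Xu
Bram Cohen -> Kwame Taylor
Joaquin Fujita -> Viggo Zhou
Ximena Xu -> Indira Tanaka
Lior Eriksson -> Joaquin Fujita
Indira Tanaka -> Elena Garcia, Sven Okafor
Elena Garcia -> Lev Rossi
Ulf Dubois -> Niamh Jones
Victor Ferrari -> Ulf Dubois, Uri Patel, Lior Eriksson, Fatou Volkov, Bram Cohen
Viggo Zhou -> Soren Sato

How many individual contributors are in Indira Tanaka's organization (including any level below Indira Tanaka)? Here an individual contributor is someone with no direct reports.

The people in Indira Tanaka's organization with no one reporting to them are Sven Okafor, Lev Rossi. That is 2.

2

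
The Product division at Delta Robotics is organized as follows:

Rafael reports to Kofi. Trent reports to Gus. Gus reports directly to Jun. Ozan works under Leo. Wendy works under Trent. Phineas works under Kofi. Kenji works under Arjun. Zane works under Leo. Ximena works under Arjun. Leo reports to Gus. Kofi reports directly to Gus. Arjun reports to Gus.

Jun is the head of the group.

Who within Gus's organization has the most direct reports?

Direct-report counts within Gus's organization: Gus has 4; Kofi has 2; Leo has 2; Arjun has 2; Trent has 1. The largest is 4, held by Gus.

Gus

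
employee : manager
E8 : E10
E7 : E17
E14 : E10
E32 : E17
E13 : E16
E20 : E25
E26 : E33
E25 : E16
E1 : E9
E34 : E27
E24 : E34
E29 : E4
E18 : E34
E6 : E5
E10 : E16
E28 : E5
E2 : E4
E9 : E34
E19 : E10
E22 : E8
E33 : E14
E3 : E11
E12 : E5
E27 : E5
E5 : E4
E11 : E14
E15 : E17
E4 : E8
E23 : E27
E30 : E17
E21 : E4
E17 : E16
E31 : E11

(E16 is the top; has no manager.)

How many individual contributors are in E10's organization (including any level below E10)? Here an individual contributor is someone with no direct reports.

15

The people in E10's organization with no one reporting to them are E26, E31, E3, E19, E22, E21, E29, E12, E23, E1, E24, E18, E28, E6, E2. That is 15.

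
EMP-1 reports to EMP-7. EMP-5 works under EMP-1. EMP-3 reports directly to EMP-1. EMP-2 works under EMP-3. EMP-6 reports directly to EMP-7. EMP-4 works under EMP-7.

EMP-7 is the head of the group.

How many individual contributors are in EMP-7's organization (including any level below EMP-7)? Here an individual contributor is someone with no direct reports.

4

The people in EMP-7's organization with no one reporting to them are EMP-4, EMP-6, EMP-2, EMP-5. That is 4.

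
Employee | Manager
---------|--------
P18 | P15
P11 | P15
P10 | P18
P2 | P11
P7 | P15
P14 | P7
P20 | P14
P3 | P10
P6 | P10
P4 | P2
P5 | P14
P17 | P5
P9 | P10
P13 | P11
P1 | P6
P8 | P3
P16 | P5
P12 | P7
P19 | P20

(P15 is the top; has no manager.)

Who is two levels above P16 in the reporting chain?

P14

P16 reports to P5, and P5 reports to P14. So P16's skip-level manager is P14.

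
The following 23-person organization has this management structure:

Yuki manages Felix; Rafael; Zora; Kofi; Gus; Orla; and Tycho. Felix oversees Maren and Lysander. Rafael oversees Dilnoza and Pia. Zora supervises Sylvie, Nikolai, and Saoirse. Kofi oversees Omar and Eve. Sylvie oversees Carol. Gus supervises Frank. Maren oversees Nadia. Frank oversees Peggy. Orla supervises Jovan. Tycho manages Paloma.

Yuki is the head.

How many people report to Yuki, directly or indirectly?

22

Yuki directly manages Felix, Rafael, Zora, Kofi, Gus, Orla, Tycho. Under Felix: Lysander, Maren, Nadia (3). Under Rafael: Pia, Dilnoza (2). Under Zora: Saoirse, Nikolai, Sylvie, Carol (4). Under Kofi: Eve, Omar (2). Under Gus: Frank, Peggy (2). Under Orla: Jovan (1). Under Tycho: Paloma (1). So Yuki's organization is 7 direct reports plus everyone under them: 4 + 3 + 5 + 3 + 3 + 2 + 2 = 22.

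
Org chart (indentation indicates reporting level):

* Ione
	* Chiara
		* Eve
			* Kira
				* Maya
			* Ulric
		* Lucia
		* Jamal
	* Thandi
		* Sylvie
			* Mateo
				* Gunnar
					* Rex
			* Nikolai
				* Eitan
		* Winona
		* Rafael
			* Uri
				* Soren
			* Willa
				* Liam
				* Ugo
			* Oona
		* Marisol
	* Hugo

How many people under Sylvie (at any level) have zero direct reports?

2

The people in Sylvie's organization with no one reporting to them are Eitan, Rex. That is 2.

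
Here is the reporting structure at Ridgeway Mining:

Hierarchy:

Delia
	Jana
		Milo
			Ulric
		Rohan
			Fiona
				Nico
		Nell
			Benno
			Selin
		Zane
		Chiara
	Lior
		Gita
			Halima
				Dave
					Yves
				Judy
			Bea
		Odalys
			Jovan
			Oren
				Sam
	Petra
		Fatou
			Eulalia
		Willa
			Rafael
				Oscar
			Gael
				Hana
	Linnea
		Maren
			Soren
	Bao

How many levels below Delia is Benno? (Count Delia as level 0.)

Chain from Benno up to Delia: Benno → Nell → Jana → Delia. That is 3 steps up, so Benno is 3 levels below Delia.

3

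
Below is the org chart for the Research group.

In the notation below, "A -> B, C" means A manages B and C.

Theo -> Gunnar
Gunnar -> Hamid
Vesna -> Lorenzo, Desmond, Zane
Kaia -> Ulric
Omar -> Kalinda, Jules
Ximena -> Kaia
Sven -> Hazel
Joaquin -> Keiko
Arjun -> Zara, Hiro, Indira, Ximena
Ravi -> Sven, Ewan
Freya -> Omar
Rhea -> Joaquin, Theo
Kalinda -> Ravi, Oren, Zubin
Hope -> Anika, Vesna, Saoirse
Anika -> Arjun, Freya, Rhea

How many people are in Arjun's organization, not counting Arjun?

Arjun directly manages Zara, Hiro, Indira, Ximena. Zara has no reports. Hiro has no reports. Indira has no reports. Under Ximena: Kaia, Ulric (2). So Arjun's organization is 4 direct reports plus everyone under them: 1 + 1 + 1 + 3 = 6.

6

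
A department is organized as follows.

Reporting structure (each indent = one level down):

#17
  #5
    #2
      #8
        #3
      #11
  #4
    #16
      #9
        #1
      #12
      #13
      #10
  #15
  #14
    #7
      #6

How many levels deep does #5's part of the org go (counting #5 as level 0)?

3

The longest chain under #5 runs #5 → #2 → #8 → #3, which is 3 levels below #5.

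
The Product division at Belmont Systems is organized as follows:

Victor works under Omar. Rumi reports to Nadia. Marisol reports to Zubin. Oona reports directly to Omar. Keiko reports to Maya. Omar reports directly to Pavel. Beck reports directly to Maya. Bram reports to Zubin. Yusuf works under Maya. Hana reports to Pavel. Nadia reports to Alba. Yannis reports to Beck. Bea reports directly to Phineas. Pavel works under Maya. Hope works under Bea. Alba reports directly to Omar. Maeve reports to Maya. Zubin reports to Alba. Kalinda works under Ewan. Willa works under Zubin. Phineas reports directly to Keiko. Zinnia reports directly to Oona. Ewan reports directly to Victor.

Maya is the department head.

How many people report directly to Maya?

Maya directly manages Pavel, Beck, Keiko, Maeve, Yusuf. That is 5 direct reports.

5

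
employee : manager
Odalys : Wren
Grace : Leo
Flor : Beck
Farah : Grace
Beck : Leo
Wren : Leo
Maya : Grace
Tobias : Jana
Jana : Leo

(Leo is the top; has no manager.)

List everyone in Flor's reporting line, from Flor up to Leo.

Flor reports to Beck. Beck reports to Leo. Leo is at the top.

Flor -> Beck -> Leo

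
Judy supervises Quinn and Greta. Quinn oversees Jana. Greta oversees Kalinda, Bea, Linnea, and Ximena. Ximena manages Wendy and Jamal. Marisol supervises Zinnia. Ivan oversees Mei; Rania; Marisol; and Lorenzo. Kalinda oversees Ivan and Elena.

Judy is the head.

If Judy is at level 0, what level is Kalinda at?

Chain from Kalinda up to Judy: Kalinda → Greta → Judy. That is 2 steps up, so Kalinda is 2 levels below Judy.

2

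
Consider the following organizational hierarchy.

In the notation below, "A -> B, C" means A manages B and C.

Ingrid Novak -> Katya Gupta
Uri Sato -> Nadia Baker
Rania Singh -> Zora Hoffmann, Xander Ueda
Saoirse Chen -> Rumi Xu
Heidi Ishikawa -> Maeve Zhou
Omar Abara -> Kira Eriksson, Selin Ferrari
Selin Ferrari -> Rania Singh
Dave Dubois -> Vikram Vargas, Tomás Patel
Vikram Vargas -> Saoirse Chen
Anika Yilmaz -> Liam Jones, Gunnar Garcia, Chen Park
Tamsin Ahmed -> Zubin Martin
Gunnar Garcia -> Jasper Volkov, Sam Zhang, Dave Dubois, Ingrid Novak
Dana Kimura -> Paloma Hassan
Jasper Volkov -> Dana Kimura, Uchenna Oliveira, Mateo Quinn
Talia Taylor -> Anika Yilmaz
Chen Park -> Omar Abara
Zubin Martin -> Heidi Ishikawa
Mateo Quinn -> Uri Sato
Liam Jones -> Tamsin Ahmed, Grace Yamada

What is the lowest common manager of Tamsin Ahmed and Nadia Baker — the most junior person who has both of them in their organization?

Tamsin Ahmed's chain of managers is Liam Jones, Anika Yilmaz, Talia Taylor. Nadia Baker's chain of managers is Uri Sato, Mateo Quinn, Jasper Volkov, Gunnar Garcia, Anika Yilmaz, Talia Taylor. The first manager that appears in both chains is Anika Yilmaz.

Anika Yilmaz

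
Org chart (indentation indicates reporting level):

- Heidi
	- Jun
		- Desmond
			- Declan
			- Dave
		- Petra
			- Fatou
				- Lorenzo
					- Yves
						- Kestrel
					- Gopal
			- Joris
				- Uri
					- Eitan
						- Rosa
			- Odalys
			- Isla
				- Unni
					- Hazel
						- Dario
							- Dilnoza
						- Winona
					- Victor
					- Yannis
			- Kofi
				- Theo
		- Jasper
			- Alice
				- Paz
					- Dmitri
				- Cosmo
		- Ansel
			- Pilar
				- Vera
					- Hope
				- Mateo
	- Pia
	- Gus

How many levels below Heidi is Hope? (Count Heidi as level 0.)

5

Chain from Hope up to Heidi: Hope → Vera → Pilar → Ansel → Jun → Heidi. That is 5 steps up, so Hope is 5 levels below Heidi.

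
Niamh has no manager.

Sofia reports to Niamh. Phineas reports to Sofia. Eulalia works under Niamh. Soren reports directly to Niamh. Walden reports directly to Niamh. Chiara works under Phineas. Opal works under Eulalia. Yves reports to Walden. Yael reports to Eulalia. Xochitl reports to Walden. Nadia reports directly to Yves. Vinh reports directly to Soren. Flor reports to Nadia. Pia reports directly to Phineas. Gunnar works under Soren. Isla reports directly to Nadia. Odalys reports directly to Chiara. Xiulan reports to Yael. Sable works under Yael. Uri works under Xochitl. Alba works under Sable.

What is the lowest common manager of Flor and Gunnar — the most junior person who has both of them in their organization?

Niamh

Flor's chain of managers is Nadia, Yves, Walden, Niamh. Gunnar's chain of managers is Soren, Niamh. The first manager that appears in both chains is Niamh.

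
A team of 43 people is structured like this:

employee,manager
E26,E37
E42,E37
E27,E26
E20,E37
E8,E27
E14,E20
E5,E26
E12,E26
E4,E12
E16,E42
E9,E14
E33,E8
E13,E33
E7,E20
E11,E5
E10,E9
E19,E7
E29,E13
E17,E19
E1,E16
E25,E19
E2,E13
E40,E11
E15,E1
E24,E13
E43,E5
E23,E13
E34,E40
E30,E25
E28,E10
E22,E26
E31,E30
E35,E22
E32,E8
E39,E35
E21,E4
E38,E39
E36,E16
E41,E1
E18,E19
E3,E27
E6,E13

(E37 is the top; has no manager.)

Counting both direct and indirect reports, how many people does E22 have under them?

E22 directly manages E35. Under E35: E39, E38 (2). That's 3 in total.

3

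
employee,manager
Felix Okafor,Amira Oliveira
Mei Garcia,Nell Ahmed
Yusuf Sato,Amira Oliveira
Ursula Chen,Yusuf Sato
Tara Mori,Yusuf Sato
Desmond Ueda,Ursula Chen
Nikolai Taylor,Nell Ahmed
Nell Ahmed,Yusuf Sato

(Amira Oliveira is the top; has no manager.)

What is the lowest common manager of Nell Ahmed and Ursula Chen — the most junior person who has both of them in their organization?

Nell Ahmed's chain of managers is Yusuf Sato, Amira Oliveira. Ursula Chen's chain of managers is Yusuf Sato, Amira Oliveira. The first manager that appears in both chains is Yusuf Sato.

Yusuf Sato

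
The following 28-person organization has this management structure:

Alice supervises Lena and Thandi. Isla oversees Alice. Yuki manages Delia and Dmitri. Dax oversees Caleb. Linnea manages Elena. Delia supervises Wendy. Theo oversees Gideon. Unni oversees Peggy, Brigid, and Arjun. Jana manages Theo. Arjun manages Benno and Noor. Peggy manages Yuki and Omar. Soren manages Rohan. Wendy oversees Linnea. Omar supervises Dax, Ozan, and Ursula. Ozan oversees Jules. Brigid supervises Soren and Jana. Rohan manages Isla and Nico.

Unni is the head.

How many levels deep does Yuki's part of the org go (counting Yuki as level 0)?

4

The longest chain under Yuki runs Yuki → Delia → Wendy → Linnea → Elena, which is 4 levels below Yuki.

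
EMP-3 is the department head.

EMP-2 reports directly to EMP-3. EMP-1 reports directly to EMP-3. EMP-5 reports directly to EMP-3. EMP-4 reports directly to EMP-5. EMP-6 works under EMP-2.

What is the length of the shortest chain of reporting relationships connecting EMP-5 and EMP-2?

EMP-5 is 1 level below EMP-3, and EMP-2 is 1 level below EMP-3 (their lowest common manager). The shortest path runs up from EMP-5 to EMP-3 and back down to EMP-2: 1 + 1 = 2 links.

2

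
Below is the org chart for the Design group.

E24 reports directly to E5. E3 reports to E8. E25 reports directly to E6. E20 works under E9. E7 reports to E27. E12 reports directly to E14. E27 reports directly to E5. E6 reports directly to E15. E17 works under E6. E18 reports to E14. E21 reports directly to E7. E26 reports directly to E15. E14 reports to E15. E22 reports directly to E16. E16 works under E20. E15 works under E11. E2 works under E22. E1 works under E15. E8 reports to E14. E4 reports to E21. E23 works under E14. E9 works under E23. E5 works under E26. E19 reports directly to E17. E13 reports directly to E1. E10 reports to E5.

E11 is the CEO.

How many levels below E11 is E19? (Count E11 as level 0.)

Chain from E19 up to E11: E19 → E17 → E6 → E15 → E11. That is 4 steps up, so E19 is 4 levels below E11.

4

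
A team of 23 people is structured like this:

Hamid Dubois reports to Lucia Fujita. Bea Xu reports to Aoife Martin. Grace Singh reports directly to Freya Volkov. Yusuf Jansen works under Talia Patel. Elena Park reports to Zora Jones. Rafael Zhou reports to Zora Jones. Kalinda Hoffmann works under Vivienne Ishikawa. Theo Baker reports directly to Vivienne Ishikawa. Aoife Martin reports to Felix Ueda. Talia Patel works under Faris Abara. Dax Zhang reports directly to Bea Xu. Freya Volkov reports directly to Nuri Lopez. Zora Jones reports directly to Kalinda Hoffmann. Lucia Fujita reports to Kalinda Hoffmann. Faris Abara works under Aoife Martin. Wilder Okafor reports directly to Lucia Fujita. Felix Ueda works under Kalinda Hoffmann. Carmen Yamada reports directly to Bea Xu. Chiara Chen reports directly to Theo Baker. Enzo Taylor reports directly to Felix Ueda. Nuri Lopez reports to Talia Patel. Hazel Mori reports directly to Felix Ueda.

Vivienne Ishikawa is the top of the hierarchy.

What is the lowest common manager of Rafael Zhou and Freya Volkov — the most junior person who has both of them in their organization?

Kalinda Hoffmann

Rafael Zhou's chain of managers is Zora Jones, Kalinda Hoffmann, Vivienne Ishikawa. Freya Volkov's chain of managers is Nuri Lopez, Talia Patel, Faris Abara, Aoife Martin, Felix Ueda, Kalinda Hoffmann, Vivienne Ishikawa. The first manager that appears in both chains is Kalinda Hoffmann.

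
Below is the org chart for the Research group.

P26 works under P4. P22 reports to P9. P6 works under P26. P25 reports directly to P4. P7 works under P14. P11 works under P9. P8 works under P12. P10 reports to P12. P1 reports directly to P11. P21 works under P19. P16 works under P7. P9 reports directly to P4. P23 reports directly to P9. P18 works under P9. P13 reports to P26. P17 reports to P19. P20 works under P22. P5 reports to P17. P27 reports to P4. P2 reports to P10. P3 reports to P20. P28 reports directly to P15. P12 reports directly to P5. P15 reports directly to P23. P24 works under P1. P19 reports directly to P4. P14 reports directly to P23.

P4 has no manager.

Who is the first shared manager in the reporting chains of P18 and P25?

P18's chain of managers is P9, P4. P25's chain of managers is P4. The first manager that appears in both chains is P4.

P4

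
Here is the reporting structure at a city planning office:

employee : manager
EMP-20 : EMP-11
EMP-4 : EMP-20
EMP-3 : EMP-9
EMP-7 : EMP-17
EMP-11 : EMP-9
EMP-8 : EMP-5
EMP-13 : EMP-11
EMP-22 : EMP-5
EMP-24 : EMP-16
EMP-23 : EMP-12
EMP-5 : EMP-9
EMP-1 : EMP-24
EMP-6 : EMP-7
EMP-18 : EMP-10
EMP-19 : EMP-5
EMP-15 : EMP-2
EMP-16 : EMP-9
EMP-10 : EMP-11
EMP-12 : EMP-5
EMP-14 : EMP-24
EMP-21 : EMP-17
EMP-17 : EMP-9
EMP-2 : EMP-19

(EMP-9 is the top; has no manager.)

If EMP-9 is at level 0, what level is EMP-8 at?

2

Chain from EMP-8 up to EMP-9: EMP-8 → EMP-5 → EMP-9. That is 2 steps up, so EMP-8 is 2 levels below EMP-9.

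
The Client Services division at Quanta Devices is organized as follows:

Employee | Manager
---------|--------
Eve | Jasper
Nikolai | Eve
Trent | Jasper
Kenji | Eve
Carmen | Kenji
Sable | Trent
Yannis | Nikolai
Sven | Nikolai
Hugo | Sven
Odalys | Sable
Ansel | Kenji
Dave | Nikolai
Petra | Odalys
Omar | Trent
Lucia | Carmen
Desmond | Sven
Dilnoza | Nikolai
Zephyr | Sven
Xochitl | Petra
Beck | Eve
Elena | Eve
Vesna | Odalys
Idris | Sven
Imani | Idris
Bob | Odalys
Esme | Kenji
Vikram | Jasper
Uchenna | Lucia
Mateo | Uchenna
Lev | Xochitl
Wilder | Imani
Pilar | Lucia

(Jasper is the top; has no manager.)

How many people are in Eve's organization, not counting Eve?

Eve directly manages Nikolai, Kenji, Beck, Elena. Under Nikolai: Dilnoza, Dave, Sven, Idris, Imani, Wilder, Zephyr, Desmond, Hugo, Yannis (10). Under Kenji: Esme, Ansel, Carmen, Lucia, Pilar, Uchenna, Mateo (7). Beck has no reports. Elena has no reports. So Eve's organization is 4 direct reports plus everyone under them: 11 + 8 + 1 + 1 = 21.

21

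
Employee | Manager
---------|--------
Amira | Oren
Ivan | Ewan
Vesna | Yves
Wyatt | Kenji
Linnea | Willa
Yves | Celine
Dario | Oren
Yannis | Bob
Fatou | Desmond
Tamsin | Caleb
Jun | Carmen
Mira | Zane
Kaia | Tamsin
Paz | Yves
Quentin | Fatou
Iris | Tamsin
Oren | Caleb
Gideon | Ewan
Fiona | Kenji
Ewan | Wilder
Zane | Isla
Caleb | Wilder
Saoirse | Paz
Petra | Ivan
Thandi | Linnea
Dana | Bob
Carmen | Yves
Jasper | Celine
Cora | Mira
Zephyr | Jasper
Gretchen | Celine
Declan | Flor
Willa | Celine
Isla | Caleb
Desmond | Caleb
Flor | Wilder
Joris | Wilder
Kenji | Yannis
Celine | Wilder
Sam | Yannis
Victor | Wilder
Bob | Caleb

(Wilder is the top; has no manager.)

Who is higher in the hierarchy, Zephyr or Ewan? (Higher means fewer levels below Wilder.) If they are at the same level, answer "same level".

Zephyr is 3 levels below Wilder; Ewan is 1. Ewan is higher.

Ewan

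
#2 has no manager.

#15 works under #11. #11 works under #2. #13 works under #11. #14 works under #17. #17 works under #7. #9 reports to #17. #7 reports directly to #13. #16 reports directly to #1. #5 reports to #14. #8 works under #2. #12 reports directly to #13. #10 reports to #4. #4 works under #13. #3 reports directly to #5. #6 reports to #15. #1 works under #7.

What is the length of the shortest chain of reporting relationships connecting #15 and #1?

4

#15 is 1 level below #11, and #1 is 3 levels below #11 (their lowest common manager). The shortest path runs up from #15 to #11 and back down to #1: 1 + 3 = 4 links.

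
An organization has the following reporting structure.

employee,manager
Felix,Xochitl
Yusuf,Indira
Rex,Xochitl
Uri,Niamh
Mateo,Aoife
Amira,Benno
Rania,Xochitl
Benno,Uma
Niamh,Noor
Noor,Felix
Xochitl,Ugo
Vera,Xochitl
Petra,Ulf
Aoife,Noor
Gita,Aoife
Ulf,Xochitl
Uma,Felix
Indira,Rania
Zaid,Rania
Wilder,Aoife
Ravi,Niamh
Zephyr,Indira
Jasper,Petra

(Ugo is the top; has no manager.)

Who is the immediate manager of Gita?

Gita reports directly to Aoife.

Aoife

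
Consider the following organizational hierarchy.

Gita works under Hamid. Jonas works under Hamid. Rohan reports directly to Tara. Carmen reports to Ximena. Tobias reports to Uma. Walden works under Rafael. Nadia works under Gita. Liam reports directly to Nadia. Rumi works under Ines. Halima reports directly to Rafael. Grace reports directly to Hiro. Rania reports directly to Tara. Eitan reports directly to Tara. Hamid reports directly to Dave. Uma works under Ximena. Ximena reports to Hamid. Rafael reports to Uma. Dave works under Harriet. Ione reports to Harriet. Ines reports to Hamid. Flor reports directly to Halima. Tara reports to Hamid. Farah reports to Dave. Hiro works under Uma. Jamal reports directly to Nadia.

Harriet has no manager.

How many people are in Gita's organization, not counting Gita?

3

Gita directly manages Nadia. Under Nadia: Jamal, Liam (2). That's 3 in total.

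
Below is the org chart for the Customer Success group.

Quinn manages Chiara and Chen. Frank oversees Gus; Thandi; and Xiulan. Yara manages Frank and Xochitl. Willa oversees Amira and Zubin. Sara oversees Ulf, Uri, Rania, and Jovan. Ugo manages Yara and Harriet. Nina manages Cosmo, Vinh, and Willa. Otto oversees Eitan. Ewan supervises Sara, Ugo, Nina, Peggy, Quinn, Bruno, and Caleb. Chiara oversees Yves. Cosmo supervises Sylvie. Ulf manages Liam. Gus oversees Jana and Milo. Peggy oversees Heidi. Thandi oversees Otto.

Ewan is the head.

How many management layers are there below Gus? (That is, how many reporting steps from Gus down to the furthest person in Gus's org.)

1

The longest chain under Gus runs Gus → Milo, which is 1 level below Gus.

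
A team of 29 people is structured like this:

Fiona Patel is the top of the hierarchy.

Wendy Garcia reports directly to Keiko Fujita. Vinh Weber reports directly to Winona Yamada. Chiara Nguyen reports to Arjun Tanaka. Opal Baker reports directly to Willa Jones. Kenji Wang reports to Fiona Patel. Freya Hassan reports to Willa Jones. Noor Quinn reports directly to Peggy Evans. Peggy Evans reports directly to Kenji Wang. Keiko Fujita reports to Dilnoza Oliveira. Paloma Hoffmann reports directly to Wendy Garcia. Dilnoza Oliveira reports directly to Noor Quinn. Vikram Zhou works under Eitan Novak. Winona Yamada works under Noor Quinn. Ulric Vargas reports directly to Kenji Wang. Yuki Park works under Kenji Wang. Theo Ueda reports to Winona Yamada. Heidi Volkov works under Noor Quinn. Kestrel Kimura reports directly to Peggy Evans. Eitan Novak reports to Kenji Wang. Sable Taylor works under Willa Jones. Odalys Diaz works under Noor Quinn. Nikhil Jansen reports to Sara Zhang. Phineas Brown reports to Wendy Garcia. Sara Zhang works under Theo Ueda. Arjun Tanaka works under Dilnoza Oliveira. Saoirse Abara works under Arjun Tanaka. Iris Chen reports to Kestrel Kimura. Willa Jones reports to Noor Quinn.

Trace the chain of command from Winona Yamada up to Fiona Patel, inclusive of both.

Winona Yamada -> Noor Quinn -> Peggy Evans -> Kenji Wang -> Fiona Patel

Winona Yamada reports to Noor Quinn. Noor Quinn reports to Peggy Evans. Peggy Evans reports to Kenji Wang. Kenji Wang reports to Fiona Patel. Fiona Patel is at the top.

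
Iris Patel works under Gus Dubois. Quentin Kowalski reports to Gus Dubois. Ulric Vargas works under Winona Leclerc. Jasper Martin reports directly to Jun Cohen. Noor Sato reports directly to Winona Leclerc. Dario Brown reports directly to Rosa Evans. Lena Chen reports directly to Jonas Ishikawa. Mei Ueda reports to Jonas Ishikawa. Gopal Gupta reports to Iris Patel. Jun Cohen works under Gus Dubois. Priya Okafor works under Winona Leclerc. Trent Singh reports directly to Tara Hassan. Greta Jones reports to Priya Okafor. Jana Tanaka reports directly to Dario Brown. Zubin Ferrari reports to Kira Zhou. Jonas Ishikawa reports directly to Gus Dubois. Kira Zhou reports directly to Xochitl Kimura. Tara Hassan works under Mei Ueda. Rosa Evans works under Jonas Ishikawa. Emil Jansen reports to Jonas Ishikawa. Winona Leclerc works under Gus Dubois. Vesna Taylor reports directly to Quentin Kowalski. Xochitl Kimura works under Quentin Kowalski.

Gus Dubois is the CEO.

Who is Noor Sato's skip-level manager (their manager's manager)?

Noor Sato reports to Winona Leclerc, and Winona Leclerc reports to Gus Dubois. So Noor Sato's skip-level manager is Gus Dubois.

Gus Dubois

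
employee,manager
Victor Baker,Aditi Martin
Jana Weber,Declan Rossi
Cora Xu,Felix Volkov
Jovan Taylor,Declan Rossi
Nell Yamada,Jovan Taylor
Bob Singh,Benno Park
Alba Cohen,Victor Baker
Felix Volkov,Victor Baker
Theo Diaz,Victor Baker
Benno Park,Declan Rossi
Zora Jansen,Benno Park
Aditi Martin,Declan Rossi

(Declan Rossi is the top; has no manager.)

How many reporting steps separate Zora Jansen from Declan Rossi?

2

Chain from Zora Jansen up to Declan Rossi: Zora Jansen → Benno Park → Declan Rossi. That is 2 steps up, so Zora Jansen is 2 levels below Declan Rossi.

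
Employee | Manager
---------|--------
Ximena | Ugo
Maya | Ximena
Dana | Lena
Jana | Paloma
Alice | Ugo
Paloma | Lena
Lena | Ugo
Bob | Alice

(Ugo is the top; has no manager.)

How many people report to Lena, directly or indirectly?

Lena directly manages Dana, Paloma. Dana has no reports. Under Paloma: Jana (1). So Lena's organization is 2 direct reports plus everyone under them: 1 + 2 = 3.

3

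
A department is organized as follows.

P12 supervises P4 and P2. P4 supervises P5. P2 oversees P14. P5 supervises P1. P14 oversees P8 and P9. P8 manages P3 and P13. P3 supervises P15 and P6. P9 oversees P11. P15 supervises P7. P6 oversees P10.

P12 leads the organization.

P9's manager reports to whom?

P2

P9 reports to P14, and P14 reports to P2. So P9's skip-level manager is P2.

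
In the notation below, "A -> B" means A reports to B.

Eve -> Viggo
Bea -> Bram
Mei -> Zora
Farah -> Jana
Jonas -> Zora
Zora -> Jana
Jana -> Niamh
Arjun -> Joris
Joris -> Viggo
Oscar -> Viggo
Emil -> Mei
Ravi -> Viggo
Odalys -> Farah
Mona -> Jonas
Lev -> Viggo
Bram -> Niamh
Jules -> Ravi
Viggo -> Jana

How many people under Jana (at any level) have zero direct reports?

8

The people in Jana's organization with no one reporting to them are Odalys, Emil, Mona, Lev, Jules, Arjun, Eve, Oscar. That is 8.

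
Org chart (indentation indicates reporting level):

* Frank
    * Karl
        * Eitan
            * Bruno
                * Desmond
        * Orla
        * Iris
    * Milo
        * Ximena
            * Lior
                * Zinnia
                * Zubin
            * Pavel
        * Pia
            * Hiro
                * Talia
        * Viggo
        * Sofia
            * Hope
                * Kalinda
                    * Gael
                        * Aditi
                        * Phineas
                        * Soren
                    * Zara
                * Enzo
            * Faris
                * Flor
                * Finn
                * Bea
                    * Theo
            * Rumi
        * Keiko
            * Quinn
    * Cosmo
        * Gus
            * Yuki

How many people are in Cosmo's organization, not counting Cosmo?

Cosmo directly manages Gus. Under Gus: Yuki (1). That's 2 in total.

2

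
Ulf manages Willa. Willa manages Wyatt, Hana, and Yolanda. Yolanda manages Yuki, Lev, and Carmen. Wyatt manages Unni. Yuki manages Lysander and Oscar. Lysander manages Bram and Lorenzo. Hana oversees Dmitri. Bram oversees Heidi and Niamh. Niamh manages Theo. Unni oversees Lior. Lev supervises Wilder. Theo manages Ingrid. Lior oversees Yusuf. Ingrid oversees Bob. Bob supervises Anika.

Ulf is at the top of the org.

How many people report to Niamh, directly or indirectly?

Niamh directly manages Theo. Under Theo: Ingrid, Bob, Anika (3). That's 4 in total.

4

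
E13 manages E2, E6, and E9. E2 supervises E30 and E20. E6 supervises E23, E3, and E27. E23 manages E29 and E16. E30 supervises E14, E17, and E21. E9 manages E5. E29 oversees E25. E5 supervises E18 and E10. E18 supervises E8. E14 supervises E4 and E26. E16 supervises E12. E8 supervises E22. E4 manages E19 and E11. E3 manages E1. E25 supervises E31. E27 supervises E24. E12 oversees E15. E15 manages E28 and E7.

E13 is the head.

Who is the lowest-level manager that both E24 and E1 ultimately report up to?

E6

E24's chain of managers is E27, E6, E13. E1's chain of managers is E3, E6, E13. The first manager that appears in both chains is E6.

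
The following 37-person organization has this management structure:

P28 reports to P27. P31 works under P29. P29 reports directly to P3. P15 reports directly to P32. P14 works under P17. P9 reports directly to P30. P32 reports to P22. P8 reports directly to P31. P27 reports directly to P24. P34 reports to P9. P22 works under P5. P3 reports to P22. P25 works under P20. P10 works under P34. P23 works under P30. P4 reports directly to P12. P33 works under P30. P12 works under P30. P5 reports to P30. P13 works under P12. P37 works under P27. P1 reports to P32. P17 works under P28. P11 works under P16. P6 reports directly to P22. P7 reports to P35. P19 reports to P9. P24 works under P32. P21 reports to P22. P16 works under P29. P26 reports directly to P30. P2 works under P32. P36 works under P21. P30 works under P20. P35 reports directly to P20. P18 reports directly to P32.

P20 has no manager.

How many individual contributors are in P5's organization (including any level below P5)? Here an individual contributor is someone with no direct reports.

The people in P5's organization with no one reporting to them are P6, P11, P8, P18, P15, P2, P37, P14, P1, P36. That is 10.

10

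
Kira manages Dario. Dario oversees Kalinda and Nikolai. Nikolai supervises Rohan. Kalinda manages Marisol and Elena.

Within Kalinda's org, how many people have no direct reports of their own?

The people in Kalinda's organization with no one reporting to them are Marisol, Elena. That is 2.

2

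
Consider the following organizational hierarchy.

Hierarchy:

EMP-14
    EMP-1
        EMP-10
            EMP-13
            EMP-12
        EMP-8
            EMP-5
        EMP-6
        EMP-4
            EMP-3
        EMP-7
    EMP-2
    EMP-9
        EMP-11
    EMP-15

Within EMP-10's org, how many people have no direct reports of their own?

2

The people in EMP-10's organization with no one reporting to them are EMP-12, EMP-13. That is 2.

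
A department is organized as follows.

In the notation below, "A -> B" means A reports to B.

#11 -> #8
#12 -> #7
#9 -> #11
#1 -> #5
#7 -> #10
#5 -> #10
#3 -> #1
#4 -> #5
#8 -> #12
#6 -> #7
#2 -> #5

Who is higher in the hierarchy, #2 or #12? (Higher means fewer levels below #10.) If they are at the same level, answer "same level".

Both #2 and #12 are 2 levels below #10.

same level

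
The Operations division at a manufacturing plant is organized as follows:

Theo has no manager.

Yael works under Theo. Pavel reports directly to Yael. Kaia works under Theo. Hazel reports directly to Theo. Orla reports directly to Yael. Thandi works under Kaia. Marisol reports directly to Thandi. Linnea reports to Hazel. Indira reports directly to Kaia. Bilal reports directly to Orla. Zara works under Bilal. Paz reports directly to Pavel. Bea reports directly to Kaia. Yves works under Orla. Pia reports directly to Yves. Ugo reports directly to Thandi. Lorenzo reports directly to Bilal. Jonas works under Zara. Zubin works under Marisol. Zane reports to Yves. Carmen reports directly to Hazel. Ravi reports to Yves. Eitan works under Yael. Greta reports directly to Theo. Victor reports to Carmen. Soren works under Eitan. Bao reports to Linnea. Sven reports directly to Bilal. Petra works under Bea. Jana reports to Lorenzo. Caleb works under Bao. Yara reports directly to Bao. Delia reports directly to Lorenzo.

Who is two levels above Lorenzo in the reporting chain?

Orla

Lorenzo reports to Bilal, and Bilal reports to Orla. So Lorenzo's skip-level manager is Orla.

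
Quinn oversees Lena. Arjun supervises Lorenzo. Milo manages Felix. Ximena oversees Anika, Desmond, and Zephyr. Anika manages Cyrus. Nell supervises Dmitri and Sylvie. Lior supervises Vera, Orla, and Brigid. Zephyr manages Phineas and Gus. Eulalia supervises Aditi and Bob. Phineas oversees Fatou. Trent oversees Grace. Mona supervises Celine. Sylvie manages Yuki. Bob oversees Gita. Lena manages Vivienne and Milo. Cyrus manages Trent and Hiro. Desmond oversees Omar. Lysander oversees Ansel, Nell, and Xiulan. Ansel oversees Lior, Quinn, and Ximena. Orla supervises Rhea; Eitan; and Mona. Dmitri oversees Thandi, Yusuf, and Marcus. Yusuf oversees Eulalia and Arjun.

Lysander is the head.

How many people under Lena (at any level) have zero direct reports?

The people in Lena's organization with no one reporting to them are Felix, Vivienne. That is 2.

2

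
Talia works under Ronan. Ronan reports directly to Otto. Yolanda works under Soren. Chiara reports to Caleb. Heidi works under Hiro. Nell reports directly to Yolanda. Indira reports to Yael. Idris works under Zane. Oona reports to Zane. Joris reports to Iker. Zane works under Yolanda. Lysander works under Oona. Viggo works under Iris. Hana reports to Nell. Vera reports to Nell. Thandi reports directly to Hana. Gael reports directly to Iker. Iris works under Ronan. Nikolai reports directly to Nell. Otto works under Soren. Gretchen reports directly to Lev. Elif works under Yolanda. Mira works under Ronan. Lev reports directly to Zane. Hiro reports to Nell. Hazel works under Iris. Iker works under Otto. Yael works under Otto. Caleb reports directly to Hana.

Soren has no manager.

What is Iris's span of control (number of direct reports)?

Iris directly manages Hazel, Viggo. That is 2 direct reports.

2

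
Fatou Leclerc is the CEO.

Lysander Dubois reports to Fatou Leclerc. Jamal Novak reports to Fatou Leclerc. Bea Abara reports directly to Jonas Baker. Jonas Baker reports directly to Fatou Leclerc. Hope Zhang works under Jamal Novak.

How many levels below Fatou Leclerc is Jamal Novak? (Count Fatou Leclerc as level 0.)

1

Chain from Jamal Novak up to Fatou Leclerc: Jamal Novak → Fatou Leclerc. That is 1 step up, so Jamal Novak is 1 level below Fatou Leclerc.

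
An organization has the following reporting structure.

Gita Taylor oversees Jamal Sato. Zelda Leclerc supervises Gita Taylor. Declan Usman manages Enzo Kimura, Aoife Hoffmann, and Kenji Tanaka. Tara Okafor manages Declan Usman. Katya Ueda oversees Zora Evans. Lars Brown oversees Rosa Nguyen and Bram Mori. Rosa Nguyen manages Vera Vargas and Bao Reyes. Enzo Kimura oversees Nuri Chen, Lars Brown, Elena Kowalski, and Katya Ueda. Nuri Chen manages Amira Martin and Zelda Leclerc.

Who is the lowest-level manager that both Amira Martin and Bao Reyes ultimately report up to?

Enzo Kimura

Amira Martin's chain of managers is Nuri Chen, Enzo Kimura, Declan Usman, Tara Okafor. Bao Reyes's chain of managers is Rosa Nguyen, Lars Brown, Enzo Kimura, Declan Usman, Tara Okafor. The first manager that appears in both chains is Enzo Kimura.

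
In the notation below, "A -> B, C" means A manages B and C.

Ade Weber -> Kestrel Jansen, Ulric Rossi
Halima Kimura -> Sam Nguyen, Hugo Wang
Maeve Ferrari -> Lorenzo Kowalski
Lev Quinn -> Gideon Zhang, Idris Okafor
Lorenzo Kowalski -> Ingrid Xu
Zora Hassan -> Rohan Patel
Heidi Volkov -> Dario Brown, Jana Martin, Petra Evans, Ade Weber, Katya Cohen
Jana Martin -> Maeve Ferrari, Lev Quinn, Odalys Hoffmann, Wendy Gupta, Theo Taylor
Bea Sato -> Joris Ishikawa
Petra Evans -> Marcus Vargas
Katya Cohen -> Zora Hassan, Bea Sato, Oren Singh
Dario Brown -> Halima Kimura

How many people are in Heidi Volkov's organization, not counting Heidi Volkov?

25

Heidi Volkov directly manages Dario Brown, Jana Martin, Petra Evans, Ade Weber, Katya Cohen. Under Dario Brown: Halima Kimura, Hugo Wang, Sam Nguyen (3). Under Jana Martin: Theo Taylor, Wendy Gupta, Odalys Hoffmann, Lev Quinn, Idris Okafor, Gideon Zhang, Maeve Ferrari, Lorenzo Kowalski, Ingrid Xu (9). Under Petra Evans: Marcus Vargas (1). Under Ade Weber: Ulric Rossi, Kestrel Jansen (2). Under Katya Cohen: Oren Singh, Bea Sato, Joris Ishikawa, Zora Hassan, Rohan Patel (5). So Heidi Volkov's organization is 5 direct reports plus everyone under them: 4 + 10 + 2 + 3 + 6 = 25.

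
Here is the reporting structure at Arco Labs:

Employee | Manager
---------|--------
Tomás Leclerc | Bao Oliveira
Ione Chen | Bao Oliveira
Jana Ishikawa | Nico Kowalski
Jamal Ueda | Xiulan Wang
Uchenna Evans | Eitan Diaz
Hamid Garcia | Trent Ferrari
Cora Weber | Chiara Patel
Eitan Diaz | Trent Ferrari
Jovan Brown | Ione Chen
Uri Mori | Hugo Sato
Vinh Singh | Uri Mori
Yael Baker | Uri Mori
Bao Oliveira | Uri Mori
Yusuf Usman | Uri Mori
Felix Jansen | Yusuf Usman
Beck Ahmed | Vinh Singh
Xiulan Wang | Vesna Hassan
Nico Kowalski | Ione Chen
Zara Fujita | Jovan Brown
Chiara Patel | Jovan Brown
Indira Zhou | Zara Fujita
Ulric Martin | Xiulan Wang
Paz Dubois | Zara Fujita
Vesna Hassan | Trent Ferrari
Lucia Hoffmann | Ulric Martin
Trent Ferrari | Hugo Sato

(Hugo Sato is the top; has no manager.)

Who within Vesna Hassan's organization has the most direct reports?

Direct-report counts within Vesna Hassan's organization: Vesna Hassan has 1; Xiulan Wang has 2; Ulric Martin has 1. The largest is 2, held by Xiulan Wang.

Xiulan Wang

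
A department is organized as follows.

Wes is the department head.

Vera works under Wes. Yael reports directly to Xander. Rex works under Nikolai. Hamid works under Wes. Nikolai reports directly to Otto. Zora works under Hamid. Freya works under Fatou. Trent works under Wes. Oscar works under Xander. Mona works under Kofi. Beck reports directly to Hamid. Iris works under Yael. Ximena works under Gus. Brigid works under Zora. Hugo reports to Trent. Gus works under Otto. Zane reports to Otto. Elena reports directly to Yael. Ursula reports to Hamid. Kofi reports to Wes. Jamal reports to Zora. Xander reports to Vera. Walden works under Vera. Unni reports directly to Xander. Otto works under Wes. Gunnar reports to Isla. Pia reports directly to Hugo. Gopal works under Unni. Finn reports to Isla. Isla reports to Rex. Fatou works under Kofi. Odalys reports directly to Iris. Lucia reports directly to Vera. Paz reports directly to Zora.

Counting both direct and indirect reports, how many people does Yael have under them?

Yael directly manages Iris, Elena. Under Iris: Odalys (1). Elena has no reports. So Yael's organization is 2 direct reports plus everyone under them: 2 + 1 = 3.

3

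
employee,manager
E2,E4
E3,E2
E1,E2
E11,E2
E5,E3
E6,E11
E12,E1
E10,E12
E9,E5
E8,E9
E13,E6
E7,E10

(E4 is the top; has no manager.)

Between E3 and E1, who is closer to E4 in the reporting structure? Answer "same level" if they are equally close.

Both E3 and E1 are 2 levels below E4.

same level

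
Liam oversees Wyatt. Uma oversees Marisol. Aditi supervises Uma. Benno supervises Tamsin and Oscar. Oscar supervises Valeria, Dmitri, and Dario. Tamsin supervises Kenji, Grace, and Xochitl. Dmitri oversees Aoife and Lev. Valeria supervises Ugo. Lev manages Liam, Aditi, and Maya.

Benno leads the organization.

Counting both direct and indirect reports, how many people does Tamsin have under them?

Tamsin directly manages Kenji, Grace, Xochitl. Kenji has no reports. Grace has no reports. Xochitl has no reports. So Tamsin's organization is 3 direct reports plus everyone under them: 1 + 1 + 1 = 3.

3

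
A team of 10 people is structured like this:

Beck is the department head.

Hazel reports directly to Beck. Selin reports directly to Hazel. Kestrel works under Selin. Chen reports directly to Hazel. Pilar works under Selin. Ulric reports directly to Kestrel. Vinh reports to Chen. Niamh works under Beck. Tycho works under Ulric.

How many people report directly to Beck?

Beck directly manages Hazel, Niamh. That is 2 direct reports.

2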